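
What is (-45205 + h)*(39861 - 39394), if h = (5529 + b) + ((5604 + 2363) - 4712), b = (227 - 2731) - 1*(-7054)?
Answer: -14883757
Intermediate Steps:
b = 4550 (b = -2504 + 7054 = 4550)
h = 13334 (h = (5529 + 4550) + ((5604 + 2363) - 4712) = 10079 + (7967 - 4712) = 10079 + 3255 = 13334)
(-45205 + h)*(39861 - 39394) = (-45205 + 13334)*(39861 - 39394) = -31871*467 = -14883757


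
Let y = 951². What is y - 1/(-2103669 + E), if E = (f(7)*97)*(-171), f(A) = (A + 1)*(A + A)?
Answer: 3582705878614/3961413 ≈ 9.0440e+5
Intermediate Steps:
f(A) = 2*A*(1 + A) (f(A) = (1 + A)*(2*A) = 2*A*(1 + A))
E = -1857744 (E = ((2*7*(1 + 7))*97)*(-171) = ((2*7*8)*97)*(-171) = (112*97)*(-171) = 10864*(-171) = -1857744)
y = 904401
y - 1/(-2103669 + E) = 904401 - 1/(-2103669 - 1857744) = 904401 - 1/(-3961413) = 904401 - 1*(-1/3961413) = 904401 + 1/3961413 = 3582705878614/3961413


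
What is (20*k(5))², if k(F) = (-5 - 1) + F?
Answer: 400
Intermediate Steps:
k(F) = -6 + F
(20*k(5))² = (20*(-6 + 5))² = (20*(-1))² = (-20)² = 400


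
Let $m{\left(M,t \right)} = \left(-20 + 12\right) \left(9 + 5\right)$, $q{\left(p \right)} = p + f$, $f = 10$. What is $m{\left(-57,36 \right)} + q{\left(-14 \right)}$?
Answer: $-116$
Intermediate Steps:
$q{\left(p \right)} = 10 + p$ ($q{\left(p \right)} = p + 10 = 10 + p$)
$m{\left(M,t \right)} = -112$ ($m{\left(M,t \right)} = \left(-8\right) 14 = -112$)
$m{\left(-57,36 \right)} + q{\left(-14 \right)} = -112 + \left(10 - 14\right) = -112 - 4 = -116$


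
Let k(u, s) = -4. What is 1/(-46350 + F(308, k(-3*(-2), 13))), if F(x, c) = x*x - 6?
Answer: 1/48508 ≈ 2.0615e-5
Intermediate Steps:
F(x, c) = -6 + x² (F(x, c) = x² - 6 = -6 + x²)
1/(-46350 + F(308, k(-3*(-2), 13))) = 1/(-46350 + (-6 + 308²)) = 1/(-46350 + (-6 + 94864)) = 1/(-46350 + 94858) = 1/48508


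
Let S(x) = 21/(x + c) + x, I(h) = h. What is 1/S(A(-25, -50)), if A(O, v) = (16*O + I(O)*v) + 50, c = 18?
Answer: 306/275407 ≈ 0.0011111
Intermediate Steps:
A(O, v) = 50 + 16*O + O*v (A(O, v) = (16*O + O*v) + 50 = 50 + 16*O + O*v)
S(x) = x + 21/(18 + x) (S(x) = 21/(x + 18) + x = 21/(18 + x) + x = x + 21/(18 + x))
1/S(A(-25, -50)) = 1/((21 + (50 + 16*(-25) - 25*(-50))² + 18*(50 + 16*(-25) - 25*(-50)))/(18 + (50 + 16*(-25) - 25*(-50)))) = 1/((21 + (50 - 400 + 1250)² + 18*(50 - 400 + 1250))/(18 + (50 - 400 + 1250))) = 1/((21 + 900² + 18*900)/(18 + 900)) = 1/((21 + 810000 + 16200)/918) = 1/((1/918)*826221) = 1/(275407/306) = 306/275407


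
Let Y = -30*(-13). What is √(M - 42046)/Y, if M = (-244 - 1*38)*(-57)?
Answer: I*√6493/195 ≈ 0.41323*I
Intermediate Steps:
M = 16074 (M = (-244 - 38)*(-57) = -282*(-57) = 16074)
Y = 390
√(M - 42046)/Y = √(16074 - 42046)/390 = √(-25972)*(1/390) = (2*I*√6493)*(1/390) = I*√6493/195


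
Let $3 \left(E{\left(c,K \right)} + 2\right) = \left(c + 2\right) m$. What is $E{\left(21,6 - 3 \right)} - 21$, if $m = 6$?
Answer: $23$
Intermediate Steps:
$E{\left(c,K \right)} = 2 + 2 c$ ($E{\left(c,K \right)} = -2 + \frac{\left(c + 2\right) 6}{3} = -2 + \frac{\left(2 + c\right) 6}{3} = -2 + \frac{12 + 6 c}{3} = -2 + \left(4 + 2 c\right) = 2 + 2 c$)
$E{\left(21,6 - 3 \right)} - 21 = \left(2 + 2 \cdot 21\right) - 21 = \left(2 + 42\right) - 21 = 44 - 21 = 23$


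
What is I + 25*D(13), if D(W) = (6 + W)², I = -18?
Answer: 9007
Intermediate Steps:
I + 25*D(13) = -18 + 25*(6 + 13)² = -18 + 25*19² = -18 + 25*361 = -18 + 9025 = 9007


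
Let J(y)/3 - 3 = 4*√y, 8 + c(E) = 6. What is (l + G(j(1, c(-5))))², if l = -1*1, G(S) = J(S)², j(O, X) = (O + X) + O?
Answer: 6400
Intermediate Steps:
c(E) = -2 (c(E) = -8 + 6 = -2)
J(y) = 9 + 12*√y (J(y) = 9 + 3*(4*√y) = 9 + 12*√y)
j(O, X) = X + 2*O
G(S) = (9 + 12*√S)²
l = -1
(l + G(j(1, c(-5))))² = (-1 + 9*(3 + 4*√(-2 + 2*1))²)² = (-1 + 9*(3 + 4*√(-2 + 2))²)² = (-1 + 9*(3 + 4*√0)²)² = (-1 + 9*(3 + 4*0)²)² = (-1 + 9*(3 + 0)²)² = (-1 + 9*3²)² = (-1 + 9*9)² = (-1 + 81)² = 80² = 6400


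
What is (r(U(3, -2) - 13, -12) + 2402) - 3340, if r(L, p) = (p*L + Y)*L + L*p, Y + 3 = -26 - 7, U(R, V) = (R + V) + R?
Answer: -1478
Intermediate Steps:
U(R, V) = V + 2*R
Y = -36 (Y = -3 + (-26 - 7) = -3 - 33 = -36)
r(L, p) = L*p + L*(-36 + L*p) (r(L, p) = (p*L - 36)*L + L*p = (L*p - 36)*L + L*p = (-36 + L*p)*L + L*p = L*(-36 + L*p) + L*p = L*p + L*(-36 + L*p))
(r(U(3, -2) - 13, -12) + 2402) - 3340 = (((-2 + 2*3) - 13)*(-36 - 12 + ((-2 + 2*3) - 13)*(-12)) + 2402) - 3340 = (((-2 + 6) - 13)*(-36 - 12 + ((-2 + 6) - 13)*(-12)) + 2402) - 3340 = ((4 - 13)*(-36 - 12 + (4 - 13)*(-12)) + 2402) - 3340 = (-9*(-36 - 12 - 9*(-12)) + 2402) - 3340 = (-9*(-36 - 12 + 108) + 2402) - 3340 = (-9*60 + 2402) - 3340 = (-540 + 2402) - 3340 = 1862 - 3340 = -1478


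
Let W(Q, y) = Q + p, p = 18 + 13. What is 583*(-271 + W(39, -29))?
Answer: -117183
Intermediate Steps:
p = 31
W(Q, y) = 31 + Q (W(Q, y) = Q + 31 = 31 + Q)
583*(-271 + W(39, -29)) = 583*(-271 + (31 + 39)) = 583*(-271 + 70) = 583*(-201) = -117183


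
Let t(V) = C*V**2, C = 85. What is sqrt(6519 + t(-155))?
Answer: 2*sqrt(512161) ≈ 1431.3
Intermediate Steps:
t(V) = 85*V**2
sqrt(6519 + t(-155)) = sqrt(6519 + 85*(-155)**2) = sqrt(6519 + 85*24025) = sqrt(6519 + 2042125) = sqrt(2048644) = 2*sqrt(512161)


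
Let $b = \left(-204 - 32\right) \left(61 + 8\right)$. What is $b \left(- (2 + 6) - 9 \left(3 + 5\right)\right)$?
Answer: $1302720$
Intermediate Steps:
$b = -16284$ ($b = \left(-236\right) 69 = -16284$)
$b \left(- (2 + 6) - 9 \left(3 + 5\right)\right) = - 16284 \left(- (2 + 6) - 9 \left(3 + 5\right)\right) = - 16284 \left(\left(-1\right) 8 - 72\right) = - 16284 \left(-8 - 72\right) = \left(-16284\right) \left(-80\right) = 1302720$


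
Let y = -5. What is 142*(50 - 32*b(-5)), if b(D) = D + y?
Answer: 52540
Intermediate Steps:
b(D) = -5 + D (b(D) = D - 5 = -5 + D)
142*(50 - 32*b(-5)) = 142*(50 - 32*(-5 - 5)) = 142*(50 - 32*(-10)) = 142*(50 + 320) = 142*370 = 52540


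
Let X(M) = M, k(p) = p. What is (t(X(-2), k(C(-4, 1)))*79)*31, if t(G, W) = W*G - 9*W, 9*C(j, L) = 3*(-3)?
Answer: 26939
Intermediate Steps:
C(j, L) = -1 (C(j, L) = (3*(-3))/9 = (1/9)*(-9) = -1)
t(G, W) = -9*W + G*W (t(G, W) = G*W - 9*W = -9*W + G*W)
(t(X(-2), k(C(-4, 1)))*79)*31 = (-(-9 - 2)*79)*31 = (-1*(-11)*79)*31 = (11*79)*31 = 869*31 = 26939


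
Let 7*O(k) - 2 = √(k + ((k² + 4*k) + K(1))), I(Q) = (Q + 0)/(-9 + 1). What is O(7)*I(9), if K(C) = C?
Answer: -9/28 - 9*√85/56 ≈ -1.8031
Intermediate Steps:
I(Q) = -Q/8 (I(Q) = Q/(-8) = Q*(-⅛) = -Q/8)
O(k) = 2/7 + √(1 + k² + 5*k)/7 (O(k) = 2/7 + √(k + ((k² + 4*k) + 1))/7 = 2/7 + √(k + (1 + k² + 4*k))/7 = 2/7 + √(1 + k² + 5*k)/7)
O(7)*I(9) = (2/7 + √(1 + 7² + 5*7)/7)*(-⅛*9) = (2/7 + √(1 + 49 + 35)/7)*(-9/8) = (2/7 + √85/7)*(-9/8) = -9/28 - 9*√85/56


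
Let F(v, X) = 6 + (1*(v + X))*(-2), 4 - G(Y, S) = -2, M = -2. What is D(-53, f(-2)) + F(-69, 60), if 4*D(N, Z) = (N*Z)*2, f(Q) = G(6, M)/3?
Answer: -29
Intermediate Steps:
G(Y, S) = 6 (G(Y, S) = 4 - 1*(-2) = 4 + 2 = 6)
f(Q) = 2 (f(Q) = 6/3 = 6*(1/3) = 2)
D(N, Z) = N*Z/2 (D(N, Z) = ((N*Z)*2)/4 = (2*N*Z)/4 = N*Z/2)
F(v, X) = 6 - 2*X - 2*v (F(v, X) = 6 + (1*(X + v))*(-2) = 6 + (X + v)*(-2) = 6 + (-2*X - 2*v) = 6 - 2*X - 2*v)
D(-53, f(-2)) + F(-69, 60) = (1/2)*(-53)*2 + (6 - 2*60 - 2*(-69)) = -53 + (6 - 120 + 138) = -53 + 24 = -29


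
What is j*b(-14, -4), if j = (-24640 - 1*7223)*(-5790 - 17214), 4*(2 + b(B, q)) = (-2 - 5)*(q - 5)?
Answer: 10078426215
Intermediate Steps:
b(B, q) = 27/4 - 7*q/4 (b(B, q) = -2 + ((-2 - 5)*(q - 5))/4 = -2 + (-7*(-5 + q))/4 = -2 + (35 - 7*q)/4 = -2 + (35/4 - 7*q/4) = 27/4 - 7*q/4)
j = 732976452 (j = (-24640 - 7223)*(-23004) = -31863*(-23004) = 732976452)
j*b(-14, -4) = 732976452*(27/4 - 7/4*(-4)) = 732976452*(27/4 + 7) = 732976452*(55/4) = 10078426215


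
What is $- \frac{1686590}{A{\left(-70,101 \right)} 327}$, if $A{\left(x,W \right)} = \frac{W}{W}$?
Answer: $- \frac{1686590}{327} \approx -5157.8$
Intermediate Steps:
$A{\left(x,W \right)} = 1$
$- \frac{1686590}{A{\left(-70,101 \right)} 327} = - \frac{1686590}{1 \cdot 327} = - \frac{1686590}{327}$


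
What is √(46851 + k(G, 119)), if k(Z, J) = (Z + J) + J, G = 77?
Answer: √47166 ≈ 217.18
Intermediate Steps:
k(Z, J) = Z + 2*J (k(Z, J) = (J + Z) + J = Z + 2*J)
√(46851 + k(G, 119)) = √(46851 + (77 + 2*119)) = √(46851 + (77 + 238)) = √(46851 + 315) = √47166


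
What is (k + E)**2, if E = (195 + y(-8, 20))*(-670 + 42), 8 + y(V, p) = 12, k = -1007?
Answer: 15870708441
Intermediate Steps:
y(V, p) = 4 (y(V, p) = -8 + 12 = 4)
E = -124972 (E = (195 + 4)*(-670 + 42) = 199*(-628) = -124972)
(k + E)**2 = (-1007 - 124972)**2 = (-125979)**2 = 15870708441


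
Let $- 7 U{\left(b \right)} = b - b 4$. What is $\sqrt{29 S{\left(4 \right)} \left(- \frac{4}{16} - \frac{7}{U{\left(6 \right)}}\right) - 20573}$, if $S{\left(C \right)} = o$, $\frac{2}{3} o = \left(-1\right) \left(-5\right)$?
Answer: $\frac{i \sqrt{3055602}}{12} \approx 145.67 i$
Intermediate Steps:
$o = \frac{15}{2}$ ($o = \frac{3 \left(\left(-1\right) \left(-5\right)\right)}{2} = \frac{3}{2} \cdot 5 = \frac{15}{2} \approx 7.5$)
$U{\left(b \right)} = \frac{3 b}{7}$ ($U{\left(b \right)} = - \frac{b - b 4}{7} = - \frac{b - 4 b}{7} = - \frac{\left(-3\right) b}{7} = \frac{3 b}{7}$)
$S{\left(C \right)} = \frac{15}{2}$
$\sqrt{29 S{\left(4 \right)} \left(- \frac{4}{16} - \frac{7}{U{\left(6 \right)}}\right) - 20573} = \sqrt{29 \cdot \frac{15}{2} \left(- \frac{4}{16} - \frac{7}{\frac{3}{7} \cdot 6}\right) - 20573} = \sqrt{\frac{435 \left(\left(-4\right) \frac{1}{16} - \frac{7}{\frac{18}{7}}\right)}{2} - 20573} = \sqrt{\frac{435 \left(- \frac{1}{4} - \frac{49}{18}\right)}{2} - 20573} = \sqrt{\frac{435}{2} \left(- \frac{107}{36}\right) - 20573} = \sqrt{- \frac{15515}{24} - 20573} = \sqrt{- \frac{509267}{24}} = \frac{i \sqrt{3055602}}{12}$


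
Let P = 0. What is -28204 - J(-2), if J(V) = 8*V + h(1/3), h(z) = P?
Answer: -28188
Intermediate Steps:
h(z) = 0
J(V) = 8*V (J(V) = 8*V + 0 = 8*V)
-28204 - J(-2) = -28204 - 8*(-2) = -28204 - 1*(-16) = -28204 + 16 = -28188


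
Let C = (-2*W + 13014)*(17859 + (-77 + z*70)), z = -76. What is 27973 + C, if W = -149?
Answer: 165922117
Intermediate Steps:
C = 165894144 (C = (-2*(-149) + 13014)*(17859 + (-77 - 76*70)) = (298 + 13014)*(17859 + (-77 - 5320)) = 13312*(17859 - 5397) = 13312*12462 = 165894144)
27973 + C = 27973 + 165894144 = 165922117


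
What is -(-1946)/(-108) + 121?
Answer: 5561/54 ≈ 102.98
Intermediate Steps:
-(-1946)/(-108) + 121 = -(-1946)*(-1)/108 + 121 = -14*139/108 + 121 = -973/54 + 121 = 5561/54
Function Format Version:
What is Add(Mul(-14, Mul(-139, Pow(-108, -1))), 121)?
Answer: Rational(5561, 54) ≈ 102.98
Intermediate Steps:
Add(Mul(-14, Mul(-139, Pow(-108, -1))), 121) = Add(Mul(-14, Mul(-139, Rational(-1, 108))), 121) = Add(Mul(-14, Rational(139, 108)), 121) = Add(Rational(-973, 54), 121) = Rational(5561, 54)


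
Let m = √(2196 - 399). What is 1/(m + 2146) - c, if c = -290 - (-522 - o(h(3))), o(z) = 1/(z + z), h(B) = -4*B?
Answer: -25627738769/110484456 - √1797/4603519 ≈ -231.96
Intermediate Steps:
m = √1797 ≈ 42.391
o(z) = 1/(2*z)
c = 5567/24 (c = -290 - (-522 - 1/(2*((-4*3)))) = -290 - (-522 - 1/(2*(-12))) = -290 - (-522 - (-1)/(2*12)) = -290 - (-522 - 1*(-1/24)) = -290 - (-522 + 1/24) = -290 - 1*(-12527/24) = -290 + 12527/24 = 5567/24 ≈ 231.96)
1/(m + 2146) - c = 1/(√1797 + 2146) - 1*5567/24 = 1/(2146 + √1797) - 5567/24 = -5567/24 + 1/(2146 + √1797)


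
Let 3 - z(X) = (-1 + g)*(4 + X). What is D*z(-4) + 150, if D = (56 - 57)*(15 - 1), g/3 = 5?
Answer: 108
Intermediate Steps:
g = 15 (g = 3*5 = 15)
z(X) = -53 - 14*X (z(X) = 3 - (-1 + 15)*(4 + X) = 3 - 14*(4 + X) = 3 - (56 + 14*X) = 3 + (-56 - 14*X) = -53 - 14*X)
D = -14 (D = -1*14 = -14)
D*z(-4) + 150 = -14*(-53 - 14*(-4)) + 150 = -14*(-53 + 56) + 150 = -14*3 + 150 = -42 + 150 = 108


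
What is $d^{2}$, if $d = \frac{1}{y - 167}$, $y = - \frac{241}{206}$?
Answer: $\frac{42436}{1200137449} \approx 3.5359 \cdot 10^{-5}$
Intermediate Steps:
$y = - \frac{241}{206}$ ($y = \left(-241\right) \frac{1}{206} = - \frac{241}{206} \approx -1.1699$)
$d = - \frac{206}{34643}$ ($d = \frac{1}{- \frac{241}{206} - 167} = \frac{1}{- \frac{34643}{206}} = - \frac{206}{34643} \approx -0.0059464$)
$d^{2} = \left(- \frac{206}{34643}\right)^{2} = \frac{42436}{1200137449}$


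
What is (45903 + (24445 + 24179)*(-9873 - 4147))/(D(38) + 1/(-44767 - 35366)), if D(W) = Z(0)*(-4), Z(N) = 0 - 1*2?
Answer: -54623667282741/641063 ≈ -8.5208e+7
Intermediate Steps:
Z(N) = -2 (Z(N) = 0 - 2 = -2)
D(W) = 8 (D(W) = -2*(-4) = 8)
(45903 + (24445 + 24179)*(-9873 - 4147))/(D(38) + 1/(-44767 - 35366)) = (45903 + (24445 + 24179)*(-9873 - 4147))/(8 + 1/(-44767 - 35366)) = (45903 + 48624*(-14020))/(8 + 1/(-80133)) = (45903 - 681708480)/(8 - 1/80133) = -681662577/641063/80133 = -681662577*80133/641063 = -54623667282741/641063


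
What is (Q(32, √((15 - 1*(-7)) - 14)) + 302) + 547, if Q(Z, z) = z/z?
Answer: 850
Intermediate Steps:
Q(Z, z) = 1
(Q(32, √((15 - 1*(-7)) - 14)) + 302) + 547 = (1 + 302) + 547 = 303 + 547 = 850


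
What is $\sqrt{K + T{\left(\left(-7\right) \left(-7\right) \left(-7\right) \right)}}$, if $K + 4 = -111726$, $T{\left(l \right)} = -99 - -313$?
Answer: $2 i \sqrt{27879} \approx 333.94 i$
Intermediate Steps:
$T{\left(l \right)} = 214$ ($T{\left(l \right)} = -99 + 313 = 214$)
$K = -111730$ ($K = -4 - 111726 = -111730$)
$\sqrt{K + T{\left(\left(-7\right) \left(-7\right) \left(-7\right) \right)}} = \sqrt{-111730 + 214} = \sqrt{-111516} = 2 i \sqrt{27879}$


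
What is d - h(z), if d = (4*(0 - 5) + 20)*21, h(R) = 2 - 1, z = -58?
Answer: -1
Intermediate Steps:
h(R) = 1
d = 0 (d = (4*(-5) + 20)*21 = (-20 + 20)*21 = 0*21 = 0)
d - h(z) = 0 - 1*1 = 0 - 1 = -1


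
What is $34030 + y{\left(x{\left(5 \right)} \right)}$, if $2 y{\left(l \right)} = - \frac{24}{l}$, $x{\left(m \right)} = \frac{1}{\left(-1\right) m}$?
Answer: $34090$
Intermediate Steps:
$x{\left(m \right)} = - \frac{1}{m}$
$y{\left(l \right)} = - \frac{12}{l}$ ($y{\left(l \right)} = \frac{\left(-24\right) \frac{1}{l}}{2} = - \frac{12}{l}$)
$34030 + y{\left(x{\left(5 \right)} \right)} = 34030 - \frac{12}{\left(-1\right) \frac{1}{5}} = 34030 - \frac{12}{- \frac{1}{5}} = 34030 - -60 = 34030 + 60 = 34090$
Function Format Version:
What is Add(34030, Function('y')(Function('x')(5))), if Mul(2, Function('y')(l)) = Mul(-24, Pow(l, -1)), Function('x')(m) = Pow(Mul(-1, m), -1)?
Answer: 34090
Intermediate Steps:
Function('x')(m) = Mul(-1, Pow(m, -1))
Function('y')(l) = Mul(-12, Pow(l, -1)) (Function('y')(l) = Mul(Rational(1, 2), Mul(-24, Pow(l, -1))) = Mul(-12, Pow(l, -1)))
Add(34030, Function('y')(Function('x')(5))) = Add(34030, Mul(-12, Pow(Mul(-1, Pow(5, -1)), -1))) = Add(34030, Mul(-12, Pow(Mul(-1, Rational(1, 5)), -1))) = Add(34030, Mul(-12, Pow(Rational(-1, 5), -1))) = Add(34030, Mul(-12, -5)) = Add(34030, 60) = 34090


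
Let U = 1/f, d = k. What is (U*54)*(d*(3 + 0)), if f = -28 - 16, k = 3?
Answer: -243/22 ≈ -11.045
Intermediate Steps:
f = -44
d = 3
U = -1/44 (U = 1/(-44) = -1/44 ≈ -0.022727)
(U*54)*(d*(3 + 0)) = (-1/44*54)*(3*(3 + 0)) = -81*3/22 = -27/22*9 = -243/22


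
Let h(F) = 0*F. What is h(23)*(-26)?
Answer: 0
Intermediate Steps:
h(F) = 0
h(23)*(-26) = 0*(-26) = 0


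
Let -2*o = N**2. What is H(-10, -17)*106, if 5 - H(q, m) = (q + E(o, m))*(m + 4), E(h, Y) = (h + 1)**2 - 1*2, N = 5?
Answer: 332469/2 ≈ 1.6623e+5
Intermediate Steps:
o = -25/2 (o = -1/2*5**2 = -1/2*25 = -25/2 ≈ -12.500)
E(h, Y) = -2 + (1 + h)**2 (E(h, Y) = (1 + h)**2 - 2 = -2 + (1 + h)**2)
H(q, m) = 5 - (4 + m)*(521/4 + q) (H(q, m) = 5 - (q + (-2 + (1 - 25/2)**2))*(m + 4) = 5 - (q + (-2 + (-23/2)**2))*(4 + m) = 5 - (q + (-2 + 529/4))*(4 + m) = 5 - (q + 521/4)*(4 + m) = 5 - (521/4 + q)*(4 + m) = 5 - (4 + m)*(521/4 + q))
H(-10, -17)*106 = (-516 - 4*(-10) - 521/4*(-17) - 1*(-17)*(-10))*106 = (-516 + 40 + 8857/4 - 170)*106 = (6273/4)*106 = 332469/2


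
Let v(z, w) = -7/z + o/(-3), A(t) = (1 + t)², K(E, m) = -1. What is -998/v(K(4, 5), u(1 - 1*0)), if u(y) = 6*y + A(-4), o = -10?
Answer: -2994/31 ≈ -96.581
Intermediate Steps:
u(y) = 9 + 6*y (u(y) = 6*y + (1 - 4)² = 6*y + (-3)² = 6*y + 9 = 9 + 6*y)
v(z, w) = 10/3 - 7/z (v(z, w) = -7/z - 10/(-3) = -7/z - 10*(-⅓) = -7/z + 10/3 = 10/3 - 7/z)
-998/v(K(4, 5), u(1 - 1*0)) = -998/(10/3 - 7/(-1)) = -998/(10/3 - 7*(-1)) = -998/(10/3 + 7) = -998/31/3 = -998*3/31 = -2994/31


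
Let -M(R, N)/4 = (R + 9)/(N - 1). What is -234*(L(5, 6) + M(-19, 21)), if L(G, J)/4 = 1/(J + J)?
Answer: -546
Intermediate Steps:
L(G, J) = 2/J (L(G, J) = 4/(J + J) = 4/((2*J)) = 4*(1/(2*J)) = 2/J)
M(R, N) = -4*(9 + R)/(-1 + N) (M(R, N) = -4*(R + 9)/(N - 1) = -4*(9 + R)/(-1 + N))
-234*(L(5, 6) + M(-19, 21)) = -234*(2/6 + 4*(-9 - 1*(-19))/(-1 + 21)) = -234*(2*(1/6) + 4*(-9 + 19)/20) = -234*(1/3 + 4*(1/20)*10) = -234*(1/3 + 2) = -234*7/3 = -546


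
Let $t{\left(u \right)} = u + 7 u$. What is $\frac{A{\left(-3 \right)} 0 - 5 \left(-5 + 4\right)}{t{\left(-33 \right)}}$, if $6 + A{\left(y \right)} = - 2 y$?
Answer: $- \frac{5}{264} \approx -0.018939$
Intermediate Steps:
$A{\left(y \right)} = -6 - 2 y$
$t{\left(u \right)} = 8 u$
$\frac{A{\left(-3 \right)} 0 - 5 \left(-5 + 4\right)}{t{\left(-33 \right)}} = \frac{\left(-6 - -6\right) 0 - 5 \left(-5 + 4\right)}{8 \left(-33\right)} = \frac{\left(-6 + 6\right) 0 - -5}{-264} = \left(0 \cdot 0 + 5\right) \left(- \frac{1}{264}\right) = \left(0 + 5\right) \left(- \frac{1}{264}\right) = 5 \left(- \frac{1}{264}\right) = - \frac{5}{264}$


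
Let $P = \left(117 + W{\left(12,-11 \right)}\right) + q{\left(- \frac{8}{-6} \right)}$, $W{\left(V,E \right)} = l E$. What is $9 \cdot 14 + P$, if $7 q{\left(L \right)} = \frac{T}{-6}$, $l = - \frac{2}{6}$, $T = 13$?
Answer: $\frac{3449}{14} \approx 246.36$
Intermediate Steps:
$l = - \frac{1}{3}$ ($l = \left(-2\right) \frac{1}{6} = - \frac{1}{3} \approx -0.33333$)
$W{\left(V,E \right)} = - \frac{E}{3}$
$q{\left(L \right)} = - \frac{13}{42}$ ($q{\left(L \right)} = \frac{13 \frac{1}{-6}}{7} = \frac{13 \left(- \frac{1}{6}\right)}{7} = \frac{1}{7} \left(- \frac{13}{6}\right) = - \frac{13}{42}$)
$P = \frac{1685}{14}$ ($P = \left(117 - - \frac{11}{3}\right) - \frac{13}{42} = \left(117 + \frac{11}{3}\right) - \frac{13}{42} = \frac{362}{3} - \frac{13}{42} = \frac{1685}{14} \approx 120.36$)
$9 \cdot 14 + P = 9 \cdot 14 + \frac{1685}{14} = 126 + \frac{1685}{14} = \frac{3449}{14}$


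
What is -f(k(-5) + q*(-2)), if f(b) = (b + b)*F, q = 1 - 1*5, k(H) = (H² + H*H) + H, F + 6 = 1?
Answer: 530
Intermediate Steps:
F = -5 (F = -6 + 1 = -5)
k(H) = H + 2*H² (k(H) = (H² + H²) + H = 2*H² + H = H + 2*H²)
q = -4 (q = 1 - 5 = -4)
f(b) = -10*b (f(b) = (b + b)*(-5) = (2*b)*(-5) = -10*b)
-f(k(-5) + q*(-2)) = -(-10)*(-5*(1 + 2*(-5)) - 4*(-2)) = -(-10)*(-5*(1 - 10) + 8) = -(-10)*(-5*(-9) + 8) = -(-10)*(45 + 8) = -(-10)*53 = -1*(-530) = 530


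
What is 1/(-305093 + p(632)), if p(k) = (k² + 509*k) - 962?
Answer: 1/415057 ≈ 2.4093e-6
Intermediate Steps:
p(k) = -962 + k² + 509*k
1/(-305093 + p(632)) = 1/(-305093 + (-962 + 632² + 509*632)) = 1/(-305093 + (-962 + 399424 + 321688)) = 1/(-305093 + 720150) = 1/415057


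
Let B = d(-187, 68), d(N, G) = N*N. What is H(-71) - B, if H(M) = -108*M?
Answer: -27301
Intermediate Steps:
d(N, G) = N²
B = 34969 (B = (-187)² = 34969)
H(-71) - B = -108*(-71) - 1*34969 = 7668 - 34969 = -27301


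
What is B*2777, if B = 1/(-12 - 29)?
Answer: -2777/41 ≈ -67.732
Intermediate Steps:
B = -1/41 (B = 1/(-41) = -1/41 ≈ -0.024390)
B*2777 = -1/41*2777 = -2777/41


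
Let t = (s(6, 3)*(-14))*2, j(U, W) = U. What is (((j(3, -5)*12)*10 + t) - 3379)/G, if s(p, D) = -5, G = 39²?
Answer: -2879/1521 ≈ -1.8928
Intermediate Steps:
G = 1521
t = 140 (t = -5*(-14)*2 = 70*2 = 140)
(((j(3, -5)*12)*10 + t) - 3379)/G = (((3*12)*10 + 140) - 3379)/1521 = ((36*10 + 140) - 3379)*(1/1521) = ((360 + 140) - 3379)*(1/1521) = (500 - 3379)*(1/1521) = -2879*1/1521 = -2879/1521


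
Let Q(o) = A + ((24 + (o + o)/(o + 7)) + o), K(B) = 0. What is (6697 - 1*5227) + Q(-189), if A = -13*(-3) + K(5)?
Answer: 17499/13 ≈ 1346.1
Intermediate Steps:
A = 39 (A = -13*(-3) + 0 = 39 + 0 = 39)
Q(o) = 63 + o + 2*o/(7 + o) (Q(o) = 39 + ((24 + (o + o)/(o + 7)) + o) = 39 + ((24 + (2*o)/(7 + o)) + o) = 39 + ((24 + 2*o/(7 + o)) + o) = 39 + (24 + o + 2*o/(7 + o)) = 63 + o + 2*o/(7 + o))
(6697 - 1*5227) + Q(-189) = (6697 - 1*5227) + (441 + (-189)² + 72*(-189))/(7 - 189) = (6697 - 5227) + (441 + 35721 - 13608)/(-182) = 1470 - 1/182*22554 = 1470 - 1611/13 = 17499/13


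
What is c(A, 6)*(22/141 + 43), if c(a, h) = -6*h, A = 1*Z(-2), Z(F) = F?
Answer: -73020/47 ≈ -1553.6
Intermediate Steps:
A = -2 (A = 1*(-2) = -2)
c(A, 6)*(22/141 + 43) = (-6*6)*(22/141 + 43) = -36*(22*(1/141) + 43) = -36*(22/141 + 43) = -36*6085/141 = -73020/47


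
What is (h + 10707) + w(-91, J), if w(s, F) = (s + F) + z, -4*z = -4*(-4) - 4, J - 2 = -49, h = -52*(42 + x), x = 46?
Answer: 5990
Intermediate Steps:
h = -4576 (h = -52*(42 + 46) = -52*88 = -4576)
J = -47 (J = 2 - 49 = -47)
z = -3 (z = -(-4*(-4) - 4)/4 = -(16 - 4)/4 = -¼*12 = -3)
w(s, F) = -3 + F + s (w(s, F) = (s + F) - 3 = (F + s) - 3 = -3 + F + s)
(h + 10707) + w(-91, J) = (-4576 + 10707) + (-3 - 47 - 91) = 6131 - 141 = 5990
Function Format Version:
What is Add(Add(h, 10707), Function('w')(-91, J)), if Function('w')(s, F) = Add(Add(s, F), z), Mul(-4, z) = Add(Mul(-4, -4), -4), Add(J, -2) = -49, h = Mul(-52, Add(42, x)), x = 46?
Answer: 5990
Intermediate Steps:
h = -4576 (h = Mul(-52, Add(42, 46)) = Mul(-52, 88) = -4576)
J = -47 (J = Add(2, -49) = -47)
z = -3 (z = Mul(Rational(-1, 4), Add(Mul(-4, -4), -4)) = Mul(Rational(-1, 4), Add(16, -4)) = Mul(Rational(-1, 4), 12) = -3)
Function('w')(s, F) = Add(-3, F, s) (Function('w')(s, F) = Add(Add(s, F), -3) = Add(Add(F, s), -3) = Add(-3, F, s))
Add(Add(h, 10707), Function('w')(-91, J)) = Add(Add(-4576, 10707), Add(-3, -47, -91)) = Add(6131, -141) = 5990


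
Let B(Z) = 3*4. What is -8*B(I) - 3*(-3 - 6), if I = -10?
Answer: -69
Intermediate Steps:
B(Z) = 12
-8*B(I) - 3*(-3 - 6) = -8*12 - 3*(-3 - 6) = -96 - 3*(-9) = -96 + 27 = -69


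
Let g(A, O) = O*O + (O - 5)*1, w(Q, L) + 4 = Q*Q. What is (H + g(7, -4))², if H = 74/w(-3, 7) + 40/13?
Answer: 2614689/4225 ≈ 618.86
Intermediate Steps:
w(Q, L) = -4 + Q² (w(Q, L) = -4 + Q*Q = -4 + Q²)
g(A, O) = -5 + O + O² (g(A, O) = O² + (-5 + O)*1 = O² + (-5 + O) = -5 + O + O²)
H = 1162/65 (H = 74/(-4 + (-3)²) + 40/13 = 74/(-4 + 9) + 40*(1/13) = 74/5 + 40/13 = 1162/65 ≈ 17.877)
(H + g(7, -4))² = (1162/65 + (-5 - 4 + (-4)²))² = (1162/65 + (-5 - 4 + 16))² = (1162/65 + 7)² = (1617/65)² = 2614689/4225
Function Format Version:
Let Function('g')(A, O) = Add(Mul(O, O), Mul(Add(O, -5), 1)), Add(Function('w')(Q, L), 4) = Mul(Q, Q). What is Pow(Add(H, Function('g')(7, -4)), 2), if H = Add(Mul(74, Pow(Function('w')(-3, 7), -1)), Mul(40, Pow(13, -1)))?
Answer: Rational(2614689, 4225) ≈ 618.86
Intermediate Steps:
Function('w')(Q, L) = Add(-4, Pow(Q, 2)) (Function('w')(Q, L) = Add(-4, Mul(Q, Q)) = Add(-4, Pow(Q, 2)))
Function('g')(A, O) = Add(-5, O, Pow(O, 2)) (Function('g')(A, O) = Add(Pow(O, 2), Mul(Add(-5, O), 1)) = Add(Pow(O, 2), Add(-5, O)) = Add(-5, O, Pow(O, 2)))
H = Rational(1162, 65) (H = Add(Mul(74, Pow(Add(-4, Pow(-3, 2)), -1)), Mul(40, Pow(13, -1))) = Add(Mul(74, Pow(Add(-4, 9), -1)), Mul(40, Rational(1, 13))) = Add(Mul(74, Pow(5, -1)), Rational(40, 13)) = Add(Mul(74, Rational(1, 5)), Rational(40, 13)) = Add(Rational(74, 5), Rational(40, 13)) = Rational(1162, 65) ≈ 17.877)
Pow(Add(H, Function('g')(7, -4)), 2) = Pow(Add(Rational(1162, 65), Add(-5, -4, Pow(-4, 2))), 2) = Pow(Add(Rational(1162, 65), Add(-5, -4, 16)), 2) = Pow(Add(Rational(1162, 65), 7), 2) = Pow(Rational(1617, 65), 2) = Rational(2614689, 4225)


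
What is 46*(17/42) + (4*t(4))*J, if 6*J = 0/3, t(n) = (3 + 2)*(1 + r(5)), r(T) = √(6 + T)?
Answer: 391/21 ≈ 18.619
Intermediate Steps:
t(n) = 5 + 5*√11 (t(n) = (3 + 2)*(1 + √(6 + 5)) = 5*(1 + √11) = 5 + 5*√11)
J = 0 (J = (0/3)/6 = (0*(⅓))/6 = (⅙)*0 = 0)
46*(17/42) + (4*t(4))*J = 46*(17/42) + (4*(5 + 5*√11))*0 = 46*(17*(1/42)) + (20 + 20*√11)*0 = 46*(17/42) + 0 = 391/21 + 0 = 391/21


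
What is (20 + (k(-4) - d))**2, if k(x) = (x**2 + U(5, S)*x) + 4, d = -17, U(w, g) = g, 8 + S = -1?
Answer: 8649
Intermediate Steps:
S = -9 (S = -8 - 1 = -9)
k(x) = 4 + x**2 - 9*x (k(x) = (x**2 - 9*x) + 4 = 4 + x**2 - 9*x)
(20 + (k(-4) - d))**2 = (20 + ((4 + (-4)**2 - 9*(-4)) - 1*(-17)))**2 = (20 + ((4 + 16 + 36) + 17))**2 = (20 + (56 + 17))**2 = (20 + 73)**2 = 93**2 = 8649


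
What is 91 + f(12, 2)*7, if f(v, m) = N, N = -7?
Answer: 42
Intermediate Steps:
f(v, m) = -7
91 + f(12, 2)*7 = 91 - 7*7 = 91 - 49 = 42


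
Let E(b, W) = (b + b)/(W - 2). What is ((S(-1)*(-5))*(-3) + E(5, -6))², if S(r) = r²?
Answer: 3025/16 ≈ 189.06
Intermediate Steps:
E(b, W) = 2*b/(-2 + W) (E(b, W) = (2*b)/(-2 + W) = 2*b/(-2 + W))
((S(-1)*(-5))*(-3) + E(5, -6))² = (((-1)²*(-5))*(-3) + 2*5/(-2 - 6))² = ((1*(-5))*(-3) + 2*5/(-8))² = (-5*(-3) + 2*5*(-⅛))² = (15 - 5/4)² = (55/4)² = 3025/16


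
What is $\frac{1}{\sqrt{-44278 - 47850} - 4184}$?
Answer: $- \frac{523}{2199748} - \frac{i \sqrt{5758}}{4399496} \approx -0.00023775 - 1.7248 \cdot 10^{-5} i$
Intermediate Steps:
$\frac{1}{\sqrt{-44278 - 47850} - 4184} = \frac{1}{\sqrt{-92128} - 4184} = \frac{1}{4 i \sqrt{5758} - 4184} = \frac{1}{-4184 + 4 i \sqrt{5758}}$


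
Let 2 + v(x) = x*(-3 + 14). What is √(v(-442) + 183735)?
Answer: √178871 ≈ 422.93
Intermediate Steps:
v(x) = -2 + 11*x (v(x) = -2 + x*(-3 + 14) = -2 + x*11 = -2 + 11*x)
√(v(-442) + 183735) = √((-2 + 11*(-442)) + 183735) = √((-2 - 4862) + 183735) = √(-4864 + 183735) = √178871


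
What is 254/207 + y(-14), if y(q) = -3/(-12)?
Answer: 1223/828 ≈ 1.4771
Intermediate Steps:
y(q) = ¼ (y(q) = -3*(-1/12) = ¼)
254/207 + y(-14) = 254/207 + ¼ = 1223/828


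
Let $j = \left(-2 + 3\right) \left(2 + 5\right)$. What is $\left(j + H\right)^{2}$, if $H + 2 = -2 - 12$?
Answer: $81$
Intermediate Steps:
$H = -16$ ($H = -2 - 14 = -16$)
$j = 7$ ($j = 1 \cdot 7 = 7$)
$\left(j + H\right)^{2} = \left(7 - 16\right)^{2} = \left(-9\right)^{2} = 81$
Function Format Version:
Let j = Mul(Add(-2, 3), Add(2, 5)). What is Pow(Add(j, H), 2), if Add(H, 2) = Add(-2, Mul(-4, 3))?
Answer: 81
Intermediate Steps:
H = -16 (H = Add(-2, Add(-2, Mul(-4, 3))) = Add(-2, Add(-2, -12)) = Add(-2, -14) = -16)
j = 7 (j = Mul(1, 7) = 7)
Pow(Add(j, H), 2) = Pow(Add(7, -16), 2) = Pow(-9, 2) = 81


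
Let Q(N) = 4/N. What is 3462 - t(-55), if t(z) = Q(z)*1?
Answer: 190414/55 ≈ 3462.1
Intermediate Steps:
t(z) = 4/z (t(z) = (4/z)*1 = 4/z)
3462 - t(-55) = 3462 - 4/(-55) = 3462 - 4*(-1)/55 = 3462 - 1*(-4/55) = 3462 + 4/55 = 190414/55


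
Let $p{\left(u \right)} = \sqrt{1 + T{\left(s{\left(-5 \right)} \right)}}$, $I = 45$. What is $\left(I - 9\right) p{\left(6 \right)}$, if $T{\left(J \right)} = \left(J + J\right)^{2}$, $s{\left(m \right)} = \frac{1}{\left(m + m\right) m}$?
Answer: $\frac{36 \sqrt{626}}{25} \approx 36.029$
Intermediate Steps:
$s{\left(m \right)} = \frac{1}{2 m^{2}}$ ($s{\left(m \right)} = \frac{1}{2 m m} = \frac{\frac{1}{2} \frac{1}{m}}{m} = \frac{1}{2 m^{2}}$)
$T{\left(J \right)} = 4 J^{2}$ ($T{\left(J \right)} = \left(2 J\right)^{2} = 4 J^{2}$)
$p{\left(u \right)} = \frac{\sqrt{626}}{25}$ ($p{\left(u \right)} = \sqrt{1 + 4 \left(\frac{1}{2 \cdot 25}\right)^{2}} = \sqrt{1 + 4 \left(\frac{1}{2} \cdot \frac{1}{25}\right)^{2}} = \sqrt{1 + \frac{4}{2500}} = \sqrt{1 + 4 \cdot \frac{1}{2500}} = \sqrt{1 + \frac{1}{625}} = \sqrt{\frac{626}{625}} = \frac{\sqrt{626}}{25}$)
$\left(I - 9\right) p{\left(6 \right)} = \left(45 - 9\right) \frac{\sqrt{626}}{25} = 36 \frac{\sqrt{626}}{25} = \frac{36 \sqrt{626}}{25}$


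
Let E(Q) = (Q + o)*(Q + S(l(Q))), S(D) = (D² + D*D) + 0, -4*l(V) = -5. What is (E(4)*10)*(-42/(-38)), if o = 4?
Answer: 630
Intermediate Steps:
l(V) = 5/4 (l(V) = -¼*(-5) = 5/4)
S(D) = 2*D² (S(D) = (D² + D²) + 0 = 2*D² + 0 = 2*D²)
E(Q) = (4 + Q)*(25/8 + Q) (E(Q) = (Q + 4)*(Q + 2*(5/4)²) = (4 + Q)*(Q + 2*(25/16)) = (4 + Q)*(Q + 25/8) = (4 + Q)*(25/8 + Q))
(E(4)*10)*(-42/(-38)) = ((25/2 + 4² + (57/8)*4)*10)*(-42/(-38)) = ((25/2 + 16 + 57/2)*10)*(-42*(-1/38)) = (57*10)*(21/19) = 570*(21/19) = 630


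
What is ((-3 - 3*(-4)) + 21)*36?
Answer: 1080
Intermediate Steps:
((-3 - 3*(-4)) + 21)*36 = ((-3 + 12) + 21)*36 = (9 + 21)*36 = 30*36 = 1080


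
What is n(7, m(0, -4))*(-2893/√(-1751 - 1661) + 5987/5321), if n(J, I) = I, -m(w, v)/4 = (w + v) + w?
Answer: 95792/5321 + 23144*I*√853/853 ≈ 18.003 + 792.44*I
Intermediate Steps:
m(w, v) = -8*w - 4*v (m(w, v) = -4*((w + v) + w) = -4*((v + w) + w) = -4*(v + 2*w) = -8*w - 4*v)
n(7, m(0, -4))*(-2893/√(-1751 - 1661) + 5987/5321) = (-8*0 - 4*(-4))*(-2893/√(-1751 - 1661) + 5987/5321) = (0 + 16)*(-2893*(-I*√853/1706) + 5987*(1/5321)) = 16*(-2893*(-I*√853/1706) + 5987/5321) = 16*(-(-2893)*I*√853/1706 + 5987/5321) = 16*(2893*I*√853/1706 + 5987/5321) = 16*(5987/5321 + 2893*I*√853/1706) = 95792/5321 + 23144*I*√853/853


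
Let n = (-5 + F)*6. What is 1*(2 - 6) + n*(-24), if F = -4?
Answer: 1292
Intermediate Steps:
n = -54 (n = (-5 - 4)*6 = -9*6 = -54)
1*(2 - 6) + n*(-24) = 1*(2 - 6) - 54*(-24) = 1*(-4) + 1296 = -4 + 1296 = 1292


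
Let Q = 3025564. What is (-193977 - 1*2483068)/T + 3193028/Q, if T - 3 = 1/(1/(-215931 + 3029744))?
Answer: 221255574117/2128345098056 ≈ 0.10396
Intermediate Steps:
T = 2813816 (T = 3 + 1/(1/(-215931 + 3029744)) = 3 + 1/(1/2813813) = 3 + 2813813 = 2813816)
(-193977 - 1*2483068)/T + 3193028/Q = (-193977 - 1*2483068)/2813816 + 3193028/3025564 = (-193977 - 2483068)*(1/2813816) + 3193028*(1/3025564) = -2677045*1/2813816 + 798257/756391 = -2677045/2813816 + 798257/756391 = 221255574117/2128345098056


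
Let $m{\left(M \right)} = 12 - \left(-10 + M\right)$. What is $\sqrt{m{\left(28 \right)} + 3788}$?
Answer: $\sqrt{3782} \approx 61.498$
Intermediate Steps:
$m{\left(M \right)} = 22 - M$
$\sqrt{m{\left(28 \right)} + 3788} = \sqrt{\left(22 - 28\right) + 3788} = \sqrt{-6 + 3788} = \sqrt{3782}$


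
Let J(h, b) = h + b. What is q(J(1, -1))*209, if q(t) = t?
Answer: 0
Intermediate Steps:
J(h, b) = b + h
q(J(1, -1))*209 = (-1 + 1)*209 = 0*209 = 0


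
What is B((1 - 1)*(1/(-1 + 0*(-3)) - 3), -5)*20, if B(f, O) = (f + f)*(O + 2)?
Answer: 0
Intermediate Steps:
B(f, O) = 2*f*(2 + O) (B(f, O) = (2*f)*(2 + O) = 2*f*(2 + O))
B((1 - 1)*(1/(-1 + 0*(-3)) - 3), -5)*20 = (2*((1 - 1)*(1/(-1 + 0*(-3)) - 3))*(2 - 5))*20 = (2*(0*(1/(-1 + 0) - 3))*(-3))*20 = (2*(0*(1/(-1) - 3))*(-3))*20 = (2*(0*(-1 - 3))*(-3))*20 = (2*(0*(-4))*(-3))*20 = (2*0*(-3))*20 = 0*20 = 0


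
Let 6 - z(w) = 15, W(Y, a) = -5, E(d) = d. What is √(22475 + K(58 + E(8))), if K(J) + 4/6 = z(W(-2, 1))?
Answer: 2*√50547/3 ≈ 149.88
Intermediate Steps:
z(w) = -9 (z(w) = 6 - 1*15 = 6 - 15 = -9)
K(J) = -29/3 (K(J) = -⅔ - 9 = -29/3)
√(22475 + K(58 + E(8))) = √(22475 - 29/3) = √(67396/3) = 2*√50547/3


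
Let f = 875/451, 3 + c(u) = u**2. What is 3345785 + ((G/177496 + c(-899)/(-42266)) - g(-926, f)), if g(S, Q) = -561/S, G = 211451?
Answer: 5810671692077709893/1736723634184 ≈ 3.3458e+6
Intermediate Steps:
c(u) = -3 + u**2
f = 875/451 (f = 875*(1/451) = 875/451 ≈ 1.9401)
3345785 + ((G/177496 + c(-899)/(-42266)) - g(-926, f)) = 3345785 + ((211451/177496 + (-3 + (-899)**2)/(-42266)) - (-561)/(-926)) = 3345785 + ((211451*(1/177496) + (-3 + 808201)*(-1/42266)) - (-561)*(-1)/926) = 3345785 + ((211451/177496 + 808198*(-1/42266)) - 1*561/926) = 3345785 + ((211451/177496 - 404099/21133) - 561/926) = 3345785 + (-67257362121/3751022968 - 561/926) = 3345785 - 32192320604547/1736723634184 = 5810671692077709893/1736723634184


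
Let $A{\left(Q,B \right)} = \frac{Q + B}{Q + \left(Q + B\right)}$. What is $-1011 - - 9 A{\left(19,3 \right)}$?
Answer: $- \frac{41253}{41} \approx -1006.2$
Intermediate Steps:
$A{\left(Q,B \right)} = \frac{B + Q}{B + 2 Q}$ ($A{\left(Q,B \right)} = \frac{B + Q}{Q + \left(B + Q\right)} = \frac{B + Q}{B + 2 Q}$)
$-1011 - - 9 A{\left(19,3 \right)} = -1011 - - 9 \frac{3 + 19}{3 + 2 \cdot 19} = -1011 - - 9 \frac{1}{3 + 38} \cdot 22 = -1011 - - 9 \cdot \frac{1}{41} \cdot 22 = -1011 - \left(-9\right) \frac{22}{41} = -1011 - - \frac{198}{41} = -1011 + \frac{198}{41} = - \frac{41253}{41}$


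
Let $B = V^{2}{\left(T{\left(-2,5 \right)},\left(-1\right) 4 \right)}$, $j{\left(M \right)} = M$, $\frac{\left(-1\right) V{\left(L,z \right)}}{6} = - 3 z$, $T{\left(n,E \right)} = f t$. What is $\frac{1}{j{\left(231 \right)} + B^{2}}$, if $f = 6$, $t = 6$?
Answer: $\frac{1}{26874087} \approx 3.7211 \cdot 10^{-8}$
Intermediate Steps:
$T{\left(n,E \right)} = 36$ ($T{\left(n,E \right)} = 6 \cdot 6 = 36$)
$V{\left(L,z \right)} = 18 z$ ($V{\left(L,z \right)} = - 6 \left(- 3 z\right) = 18 z$)
$B = 5184$ ($B = \left(18 \left(\left(-1\right) 4\right)\right)^{2} = \left(18 \left(-4\right)\right)^{2} = \left(-72\right)^{2} = 5184$)
$\frac{1}{j{\left(231 \right)} + B^{2}} = \frac{1}{231 + 5184^{2}} = \frac{1}{231 + 26873856} = \frac{1}{26874087}$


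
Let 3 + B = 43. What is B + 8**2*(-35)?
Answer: -2200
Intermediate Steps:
B = 40 (B = -3 + 43 = 40)
B + 8**2*(-35) = 40 + 8**2*(-35) = 40 + 64*(-35) = 40 - 2240 = -2200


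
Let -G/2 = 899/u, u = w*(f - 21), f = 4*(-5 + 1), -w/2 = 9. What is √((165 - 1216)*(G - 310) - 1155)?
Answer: 2*√1008758417/111 ≈ 572.27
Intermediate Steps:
w = -18 (w = -2*9 = -18)
f = -16 (f = 4*(-4) = -16)
u = 666 (u = -18*(-16 - 21) = -18*(-37) = 666)
G = -899/333 (G = -1798/666 = -2*899/666 = -899/333 ≈ -2.6997)
√((165 - 1216)*(G - 310) - 1155) = √((165 - 1216)*(-899/333 - 310) - 1155) = √(-1051*(-104129/333) - 1155) = √(109439579/333 - 1155) = √(109054964/333) = 2*√1008758417/111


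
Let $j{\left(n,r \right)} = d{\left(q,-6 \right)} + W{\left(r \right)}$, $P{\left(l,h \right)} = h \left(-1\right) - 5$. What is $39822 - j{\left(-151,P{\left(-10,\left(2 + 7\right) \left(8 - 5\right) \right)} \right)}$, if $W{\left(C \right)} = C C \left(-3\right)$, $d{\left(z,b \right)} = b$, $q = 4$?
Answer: $42900$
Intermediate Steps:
$W{\left(C \right)} = - 3 C^{2}$ ($W{\left(C \right)} = C^{2} \left(-3\right) = - 3 C^{2}$)
$P{\left(l,h \right)} = -5 - h$ ($P{\left(l,h \right)} = - h - 5 = -5 - h$)
$j{\left(n,r \right)} = -6 - 3 r^{2}$
$39822 - j{\left(-151,P{\left(-10,\left(2 + 7\right) \left(8 - 5\right) \right)} \right)} = 39822 - \left(-6 - 3 \left(-5 - \left(2 + 7\right) \left(8 - 5\right)\right)^{2}\right) = 39822 - \left(-6 - 3 \left(-5 - 9 \cdot 3\right)^{2}\right) = 39822 - \left(-6 - 3 \left(-5 - 27\right)^{2}\right) = 39822 - \left(-6 - 3 \left(-32\right)^{2}\right) = 39822 - \left(-6 - 3072\right) = 39822 - -3078 = 39822 + 3078 = 42900$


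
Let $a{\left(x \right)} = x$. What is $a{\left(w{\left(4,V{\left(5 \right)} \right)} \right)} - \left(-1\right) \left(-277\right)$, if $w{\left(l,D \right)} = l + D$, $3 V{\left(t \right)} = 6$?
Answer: $-271$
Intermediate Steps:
$V{\left(t \right)} = 2$ ($V{\left(t \right)} = \frac{1}{3} \cdot 6 = 2$)
$w{\left(l,D \right)} = D + l$
$a{\left(w{\left(4,V{\left(5 \right)} \right)} \right)} - \left(-1\right) \left(-277\right) = \left(2 + 4\right) - \left(-1\right) \left(-277\right) = 6 - 277 = -271$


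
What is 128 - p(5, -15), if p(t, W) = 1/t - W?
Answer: 564/5 ≈ 112.80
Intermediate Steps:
128 - p(5, -15) = 128 - (1/5 - 1*(-15)) = 128 - (1/5 + 15) = 128 - 1*76/5 = 128 - 76/5 = 564/5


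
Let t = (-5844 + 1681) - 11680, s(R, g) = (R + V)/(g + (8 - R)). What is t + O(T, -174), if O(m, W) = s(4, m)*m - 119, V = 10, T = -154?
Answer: -1196072/75 ≈ -15948.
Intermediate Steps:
s(R, g) = (10 + R)/(8 + g - R) (s(R, g) = (R + 10)/(g + (8 - R)) = (10 + R)/(8 + g - R))
O(m, W) = -119 + 14*m/(4 + m) (O(m, W) = ((10 + 4)/(8 + m - 1*4))*m - 119 = (14/(8 + m - 4))*m - 119 = (14/(4 + m))*m - 119 = 14*m/(4 + m) - 119 = -119 + 14*m/(4 + m))
t = -15843 (t = -4163 - 11680 = -15843)
t + O(T, -174) = -15843 + 7*(-68 - 15*(-154))/(4 - 154) = -15843 + 7*(-68 + 2310)/(-150) = -15843 + 7*(-1/150)*2242 = -15843 - 7847/75 = -1196072/75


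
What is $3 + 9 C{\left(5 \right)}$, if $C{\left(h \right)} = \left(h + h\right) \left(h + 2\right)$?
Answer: $633$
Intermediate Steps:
$C{\left(h \right)} = 2 h \left(2 + h\right)$
$3 + 9 C{\left(5 \right)} = 3 + 9 \cdot 2 \cdot 5 \left(2 + 5\right) = 3 + 9 \cdot 2 \cdot 5 \cdot 7 = 3 + 9 \cdot 70 = 3 + 630 = 633$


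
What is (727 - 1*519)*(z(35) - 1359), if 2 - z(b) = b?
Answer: -289536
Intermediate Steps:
z(b) = 2 - b
(727 - 1*519)*(z(35) - 1359) = (727 - 1*519)*((2 - 1*35) - 1359) = (727 - 519)*((2 - 35) - 1359) = 208*(-33 - 1359) = 208*(-1392) = -289536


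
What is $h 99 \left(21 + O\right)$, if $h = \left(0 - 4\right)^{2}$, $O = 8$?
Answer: $45936$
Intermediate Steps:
$h = 16$ ($h = \left(-4\right)^{2} = 16$)
$h 99 \left(21 + O\right) = 16 \cdot 99 \left(21 + 8\right) = 1584 \cdot 29 = 45936$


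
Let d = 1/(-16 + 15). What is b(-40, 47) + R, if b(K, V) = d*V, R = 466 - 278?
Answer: 141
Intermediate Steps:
R = 188
d = -1 (d = 1/(-1) = -1)
b(K, V) = -V
b(-40, 47) + R = -1*47 + 188 = -47 + 188 = 141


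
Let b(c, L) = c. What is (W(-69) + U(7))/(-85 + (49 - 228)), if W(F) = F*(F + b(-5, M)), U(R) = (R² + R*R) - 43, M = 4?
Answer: -5161/264 ≈ -19.549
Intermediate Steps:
U(R) = -43 + 2*R² (U(R) = (R² + R²) - 43 = 2*R² - 43 = -43 + 2*R²)
W(F) = F*(-5 + F) (W(F) = F*(F - 5) = F*(-5 + F))
(W(-69) + U(7))/(-85 + (49 - 228)) = (-69*(-5 - 69) + (-43 + 2*7²))/(-85 + (49 - 228)) = (-69*(-74) + (-43 + 2*49))/(-85 - 179) = (5106 + (-43 + 98))/(-264) = (5106 + 55)*(-1/264) = 5161*(-1/264) = -5161/264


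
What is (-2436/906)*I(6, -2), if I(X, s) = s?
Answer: 812/151 ≈ 5.3775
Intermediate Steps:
(-2436/906)*I(6, -2) = -2436/906*(-2) = -2436*1/906*(-2) = -406/151*(-2) = 812/151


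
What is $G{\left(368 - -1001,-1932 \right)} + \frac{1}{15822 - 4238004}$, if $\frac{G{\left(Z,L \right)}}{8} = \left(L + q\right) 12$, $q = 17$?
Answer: $- \frac{776205938881}{4222182} \approx -1.8384 \cdot 10^{5}$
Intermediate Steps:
$G{\left(Z,L \right)} = 1632 + 96 L$ ($G{\left(Z,L \right)} = 8 \left(L + 17\right) 12 = 8 \left(17 + L\right) 12 = 8 \left(204 + 12 L\right) = 1632 + 96 L$)
$G{\left(368 - -1001,-1932 \right)} + \frac{1}{15822 - 4238004} = \left(1632 + 96 \left(-1932\right)\right) + \frac{1}{15822 - 4238004} = \left(1632 - 185472\right) + \frac{1}{-4222182} = -183840 - \frac{1}{4222182} = - \frac{776205938881}{4222182}$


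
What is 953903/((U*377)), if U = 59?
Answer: 953903/22243 ≈ 42.886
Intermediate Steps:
953903/((U*377)) = 953903/((59*377)) = 953903/22243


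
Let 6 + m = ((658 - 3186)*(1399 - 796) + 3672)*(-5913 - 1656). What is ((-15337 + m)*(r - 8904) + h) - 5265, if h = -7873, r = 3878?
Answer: -57850535536548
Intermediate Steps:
m = 11510269122 (m = -6 + ((658 - 3186)*(1399 - 796) + 3672)*(-5913 - 1656) = -6 + (-2528*603 + 3672)*(-7569) = -6 + (-1524384 + 3672)*(-7569) = -6 - 1520712*(-7569) = -6 + 11510269128 = 11510269122)
((-15337 + m)*(r - 8904) + h) - 5265 = ((-15337 + 11510269122)*(3878 - 8904) - 7873) - 5265 = (11510253785*(-5026) - 7873) - 5265 = (-57850535523410 - 7873) - 5265 = -57850535531283 - 5265 = -57850535536548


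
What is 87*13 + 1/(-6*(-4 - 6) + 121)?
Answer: 204712/181 ≈ 1131.0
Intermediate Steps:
87*13 + 1/(-6*(-4 - 6) + 121) = 1131 + 1/(-6*(-10) + 121) = 1131 + 1/(60 + 121) = 1131 + 1/181 = 204712/181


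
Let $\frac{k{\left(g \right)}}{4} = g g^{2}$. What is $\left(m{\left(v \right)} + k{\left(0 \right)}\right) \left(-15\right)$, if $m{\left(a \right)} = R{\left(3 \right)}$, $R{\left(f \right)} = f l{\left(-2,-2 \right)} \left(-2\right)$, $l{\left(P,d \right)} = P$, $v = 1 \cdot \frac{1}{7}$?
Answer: $-180$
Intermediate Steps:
$v = \frac{1}{7}$ ($v = 1 \cdot \frac{1}{7} = \frac{1}{7} \approx 0.14286$)
$k{\left(g \right)} = 4 g^{3}$ ($k{\left(g \right)} = 4 g g^{2} = 4 g^{3}$)
$R{\left(f \right)} = 4 f$ ($R{\left(f \right)} = f \left(-2\right) \left(-2\right) = - 2 f \left(-2\right) = 4 f$)
$m{\left(a \right)} = 12$ ($m{\left(a \right)} = 4 \cdot 3 = 12$)
$\left(m{\left(v \right)} + k{\left(0 \right)}\right) \left(-15\right) = \left(12 + 4 \cdot 0^{3}\right) \left(-15\right) = \left(12 + 4 \cdot 0\right) \left(-15\right) = \left(12 + 0\right) \left(-15\right) = 12 \left(-15\right) = -180$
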